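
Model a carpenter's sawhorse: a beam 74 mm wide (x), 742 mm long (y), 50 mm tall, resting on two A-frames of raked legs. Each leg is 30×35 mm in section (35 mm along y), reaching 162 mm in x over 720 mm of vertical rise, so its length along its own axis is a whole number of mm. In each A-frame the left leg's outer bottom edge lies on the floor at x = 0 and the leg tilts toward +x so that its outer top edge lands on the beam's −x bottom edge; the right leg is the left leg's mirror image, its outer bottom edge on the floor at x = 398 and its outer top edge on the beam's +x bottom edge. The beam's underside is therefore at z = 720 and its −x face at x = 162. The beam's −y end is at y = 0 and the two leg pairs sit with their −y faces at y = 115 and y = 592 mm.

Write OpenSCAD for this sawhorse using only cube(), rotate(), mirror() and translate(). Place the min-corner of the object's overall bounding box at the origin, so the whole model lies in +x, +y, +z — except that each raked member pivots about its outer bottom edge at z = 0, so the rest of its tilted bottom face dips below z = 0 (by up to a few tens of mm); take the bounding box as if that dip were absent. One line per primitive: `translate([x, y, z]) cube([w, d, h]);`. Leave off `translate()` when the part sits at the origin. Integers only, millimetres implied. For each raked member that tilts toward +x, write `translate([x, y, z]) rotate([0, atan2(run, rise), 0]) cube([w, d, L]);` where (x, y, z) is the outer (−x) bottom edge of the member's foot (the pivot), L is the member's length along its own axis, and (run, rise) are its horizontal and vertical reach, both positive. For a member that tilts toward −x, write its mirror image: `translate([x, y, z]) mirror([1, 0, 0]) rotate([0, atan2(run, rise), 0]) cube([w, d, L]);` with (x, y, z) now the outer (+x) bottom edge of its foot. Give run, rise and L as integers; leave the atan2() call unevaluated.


translate([162, 0, 720]) cube([74, 742, 50]);
translate([0, 115, 0]) rotate([0, atan2(162, 720), 0]) cube([30, 35, 738]);
translate([398, 115, 0]) mirror([1, 0, 0]) rotate([0, atan2(162, 720), 0]) cube([30, 35, 738]);
translate([0, 592, 0]) rotate([0, atan2(162, 720), 0]) cube([30, 35, 738]);
translate([398, 592, 0]) mirror([1, 0, 0]) rotate([0, atan2(162, 720), 0]) cube([30, 35, 738]);


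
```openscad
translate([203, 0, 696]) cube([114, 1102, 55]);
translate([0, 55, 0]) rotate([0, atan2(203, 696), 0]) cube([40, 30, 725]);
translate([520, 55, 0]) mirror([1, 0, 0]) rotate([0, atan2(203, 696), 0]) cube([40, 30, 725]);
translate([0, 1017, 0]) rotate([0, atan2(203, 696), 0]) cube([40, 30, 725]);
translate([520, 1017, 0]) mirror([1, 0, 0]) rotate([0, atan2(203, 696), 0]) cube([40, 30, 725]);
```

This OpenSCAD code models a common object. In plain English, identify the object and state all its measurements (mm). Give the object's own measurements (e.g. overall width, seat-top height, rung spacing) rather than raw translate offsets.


A sawhorse. A 114×1102×55 mm beam (x, y, z) sits on two A-frame leg pairs. Each pair is two raked legs of 40×30 mm section (30 mm along y) splaying symmetrically in x. Each leg rises 696 mm vertically over 203 mm of horizontal reach and is 725 mm long along its own axis. Every leg's outer bottom edge rests on the floor and its outer top edge meets a bottom edge of the beam — the left legs (tilting toward +x) meet the beam's −x bottom edge, the right legs (their mirror images, tilting toward −x) meet its +x bottom edge — so the leg tops tuck under the beam, the beam's underside is 696 mm above the floor, and the feet are 520 mm apart outside-to-outside with the beam centred between them. The two leg pairs are set in 55 mm from either end of the beam.


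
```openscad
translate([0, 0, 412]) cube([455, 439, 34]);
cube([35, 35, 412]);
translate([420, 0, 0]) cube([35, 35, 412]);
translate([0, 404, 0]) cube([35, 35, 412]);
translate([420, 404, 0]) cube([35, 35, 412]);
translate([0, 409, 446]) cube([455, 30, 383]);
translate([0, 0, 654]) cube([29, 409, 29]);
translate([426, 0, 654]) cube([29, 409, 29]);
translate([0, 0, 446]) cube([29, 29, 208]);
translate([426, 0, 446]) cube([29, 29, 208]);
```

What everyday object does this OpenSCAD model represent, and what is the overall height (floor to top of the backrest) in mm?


A chair. The overall height is 829 mm.

A slab on four corner posts with a tall panel at the back — a chair. The seat slab sits at z = 412 with thickness 34, and the 383 mm backrest starts at the seat top, so the overall height is 412 + 34 + 383 = 829 mm.


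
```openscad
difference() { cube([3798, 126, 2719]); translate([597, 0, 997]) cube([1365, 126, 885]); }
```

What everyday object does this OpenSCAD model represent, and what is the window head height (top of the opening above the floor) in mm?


A wall with a window opening. The window head height is 1882 mm.

A wall with a rectangular opening subtracted — a window. Sill at z = 997, opening 885 mm tall, so the head is at 997 + 885 = 1882 mm.


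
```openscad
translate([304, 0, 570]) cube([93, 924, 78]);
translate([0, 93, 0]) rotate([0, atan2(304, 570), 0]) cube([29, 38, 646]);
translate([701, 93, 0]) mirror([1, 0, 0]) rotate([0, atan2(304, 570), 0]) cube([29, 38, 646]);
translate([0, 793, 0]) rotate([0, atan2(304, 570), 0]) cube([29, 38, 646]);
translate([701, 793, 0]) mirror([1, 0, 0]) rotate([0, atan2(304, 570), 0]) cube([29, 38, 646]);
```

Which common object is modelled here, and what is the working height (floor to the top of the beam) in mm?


A sawhorse. The overall height is 648 mm.

A beam across two mirrored pairs of raked legs — a sawhorse. The beam's underside is at z = 570 (matching the legs' vertical rise in atan2(304, 570)) and the beam is 78 mm tall, so its top is at 570 + 78 = 648 mm. The raked legs top out at the beam's underside, so that is the highest point.


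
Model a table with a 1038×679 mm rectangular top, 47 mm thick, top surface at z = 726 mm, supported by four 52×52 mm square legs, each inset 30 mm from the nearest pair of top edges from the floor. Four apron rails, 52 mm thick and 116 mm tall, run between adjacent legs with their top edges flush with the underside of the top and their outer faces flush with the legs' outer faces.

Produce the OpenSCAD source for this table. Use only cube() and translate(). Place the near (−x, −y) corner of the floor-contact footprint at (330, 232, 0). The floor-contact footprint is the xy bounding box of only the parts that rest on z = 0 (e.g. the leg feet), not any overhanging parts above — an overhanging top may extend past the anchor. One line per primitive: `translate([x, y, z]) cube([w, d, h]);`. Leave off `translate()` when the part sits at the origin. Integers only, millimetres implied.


translate([300, 202, 679]) cube([1038, 679, 47]);
translate([330, 232, 0]) cube([52, 52, 679]);
translate([1256, 232, 0]) cube([52, 52, 679]);
translate([330, 799, 0]) cube([52, 52, 679]);
translate([1256, 799, 0]) cube([52, 52, 679]);
translate([382, 232, 563]) cube([874, 52, 116]);
translate([382, 799, 563]) cube([874, 52, 116]);
translate([330, 284, 563]) cube([52, 515, 116]);
translate([1256, 284, 563]) cube([52, 515, 116]);


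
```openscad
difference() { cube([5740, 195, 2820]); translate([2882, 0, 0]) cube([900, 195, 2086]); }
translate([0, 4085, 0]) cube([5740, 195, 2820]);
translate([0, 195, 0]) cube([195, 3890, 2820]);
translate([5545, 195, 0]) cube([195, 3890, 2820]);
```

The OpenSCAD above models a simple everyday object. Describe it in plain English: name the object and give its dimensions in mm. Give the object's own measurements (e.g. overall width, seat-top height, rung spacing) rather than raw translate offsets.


A single room: four walls, each 2820 mm tall and 195 mm thick, enclosing an outside footprint 5740×4280 mm (x × y), no floor or roof. The front and back walls (−y and +y sides) run the full x-width; the side walls fit between their inner faces. A door opening 900 mm wide and 2086 mm tall is cut through the front wall from the floor up, its −x edge 2882 mm from the wall's −x end.


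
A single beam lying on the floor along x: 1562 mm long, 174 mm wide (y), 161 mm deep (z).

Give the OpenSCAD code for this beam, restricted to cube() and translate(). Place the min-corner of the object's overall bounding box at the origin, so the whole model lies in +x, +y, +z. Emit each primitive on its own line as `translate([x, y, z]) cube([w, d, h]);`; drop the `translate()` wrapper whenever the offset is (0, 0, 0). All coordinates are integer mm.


cube([1562, 174, 161]);


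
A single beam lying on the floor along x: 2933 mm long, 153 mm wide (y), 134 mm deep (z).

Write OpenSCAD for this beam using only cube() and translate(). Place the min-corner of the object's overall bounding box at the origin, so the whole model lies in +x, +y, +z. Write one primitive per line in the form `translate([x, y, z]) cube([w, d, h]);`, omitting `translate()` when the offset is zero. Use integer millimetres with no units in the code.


cube([2933, 153, 134]);


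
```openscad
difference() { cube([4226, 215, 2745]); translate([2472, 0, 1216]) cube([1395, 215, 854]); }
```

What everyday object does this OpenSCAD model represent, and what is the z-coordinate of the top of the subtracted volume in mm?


A wall with a window opening. The window head height is 2070 mm.

A wall with a rectangular opening subtracted — a window. Sill at z = 1216, opening 854 mm tall, so the head is at 1216 + 854 = 2070 mm.


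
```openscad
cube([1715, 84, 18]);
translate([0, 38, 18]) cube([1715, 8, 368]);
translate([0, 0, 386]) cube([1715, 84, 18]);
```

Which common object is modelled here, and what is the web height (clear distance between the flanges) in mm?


An I-beam. The web height is 368 mm.

Two wide flanges with a thin centred web — an I-beam. Overall 404 mm minus two 18 mm flanges gives a web of 404 − 2·18 = 368 mm.


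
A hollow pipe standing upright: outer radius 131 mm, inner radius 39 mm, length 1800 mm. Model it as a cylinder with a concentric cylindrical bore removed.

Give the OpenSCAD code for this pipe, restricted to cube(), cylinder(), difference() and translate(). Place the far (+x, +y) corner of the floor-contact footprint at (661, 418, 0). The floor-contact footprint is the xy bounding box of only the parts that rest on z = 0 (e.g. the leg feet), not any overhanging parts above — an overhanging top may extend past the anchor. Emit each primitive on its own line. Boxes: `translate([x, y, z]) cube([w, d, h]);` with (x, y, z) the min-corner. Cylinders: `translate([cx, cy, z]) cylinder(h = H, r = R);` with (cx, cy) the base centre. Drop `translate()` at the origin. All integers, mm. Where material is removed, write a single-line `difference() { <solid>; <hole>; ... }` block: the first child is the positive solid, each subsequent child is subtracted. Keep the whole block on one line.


difference() { translate([530, 287, 0]) cylinder(h = 1800, r = 131); translate([530, 287, 0]) cylinder(h = 1800, r = 39); }


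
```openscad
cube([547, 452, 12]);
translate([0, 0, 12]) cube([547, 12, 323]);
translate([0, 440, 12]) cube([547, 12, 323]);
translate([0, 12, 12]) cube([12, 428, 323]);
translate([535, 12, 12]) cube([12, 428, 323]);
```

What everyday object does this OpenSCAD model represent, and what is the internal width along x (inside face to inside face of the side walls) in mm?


An open box. The internal width is 523 mm.

A 547×452 base slab with four walls standing on it — an open box. The base is 547 mm wide and the walls are 12 mm thick, so the internal width is 547 − 2 × 12 = 523 mm.


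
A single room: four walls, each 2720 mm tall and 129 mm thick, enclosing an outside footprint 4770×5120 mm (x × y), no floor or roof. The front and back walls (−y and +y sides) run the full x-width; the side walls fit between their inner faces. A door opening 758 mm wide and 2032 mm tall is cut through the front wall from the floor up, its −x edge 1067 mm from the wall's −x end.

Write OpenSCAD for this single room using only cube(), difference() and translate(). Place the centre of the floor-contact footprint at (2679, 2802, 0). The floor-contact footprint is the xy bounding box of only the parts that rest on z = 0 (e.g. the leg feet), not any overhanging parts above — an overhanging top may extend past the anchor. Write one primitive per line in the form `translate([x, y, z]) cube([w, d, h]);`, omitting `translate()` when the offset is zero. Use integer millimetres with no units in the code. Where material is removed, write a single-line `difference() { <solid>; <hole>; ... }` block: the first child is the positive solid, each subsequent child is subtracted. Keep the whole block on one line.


difference() { translate([294, 242, 0]) cube([4770, 129, 2720]); translate([1361, 242, 0]) cube([758, 129, 2032]); }
translate([294, 5233, 0]) cube([4770, 129, 2720]);
translate([294, 371, 0]) cube([129, 4862, 2720]);
translate([4935, 371, 0]) cube([129, 4862, 2720]);


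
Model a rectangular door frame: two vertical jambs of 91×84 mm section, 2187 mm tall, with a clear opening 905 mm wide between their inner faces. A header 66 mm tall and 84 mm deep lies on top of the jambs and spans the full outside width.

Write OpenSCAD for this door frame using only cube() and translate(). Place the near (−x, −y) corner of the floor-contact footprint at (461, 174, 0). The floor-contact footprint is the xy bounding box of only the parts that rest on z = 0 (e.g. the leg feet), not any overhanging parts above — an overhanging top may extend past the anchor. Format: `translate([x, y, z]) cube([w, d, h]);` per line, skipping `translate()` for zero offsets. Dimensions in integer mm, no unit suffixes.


translate([461, 174, 0]) cube([91, 84, 2187]);
translate([1457, 174, 0]) cube([91, 84, 2187]);
translate([461, 174, 2187]) cube([1087, 84, 66]);


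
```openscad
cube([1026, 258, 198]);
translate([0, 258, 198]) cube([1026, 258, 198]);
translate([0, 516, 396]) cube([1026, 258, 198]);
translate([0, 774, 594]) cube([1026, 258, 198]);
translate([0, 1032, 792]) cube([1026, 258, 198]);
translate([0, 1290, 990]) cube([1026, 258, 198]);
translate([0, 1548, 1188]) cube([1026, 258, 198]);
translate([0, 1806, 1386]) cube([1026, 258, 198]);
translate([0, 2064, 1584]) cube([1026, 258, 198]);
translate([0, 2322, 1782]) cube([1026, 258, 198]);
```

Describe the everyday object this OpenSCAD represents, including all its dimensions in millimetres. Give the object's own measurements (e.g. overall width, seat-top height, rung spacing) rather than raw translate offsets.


A straight staircase of 10 solid steps. Each step is 1026 mm wide (x), 258 mm deep (y, the going) and 198 mm tall (the rise). The first step rests on the floor; each subsequent step sits one going further in +y and one rise higher in +z, directly behind and above the previous step with no overlap.


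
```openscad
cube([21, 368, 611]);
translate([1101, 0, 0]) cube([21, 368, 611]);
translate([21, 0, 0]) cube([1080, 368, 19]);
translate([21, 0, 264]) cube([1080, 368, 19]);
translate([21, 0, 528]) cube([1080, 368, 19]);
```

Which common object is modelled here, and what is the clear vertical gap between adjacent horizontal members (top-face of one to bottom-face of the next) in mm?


A bookshelf. The clear shelf gap is 245 mm.

Two tall side panels with 3 horizontal boards between them — a bookshelf. The first two shelf undersides are at z = 0 and z = 264; with shelf thickness 19, the clear gap is 264 − 0 − 19 = 245 mm.


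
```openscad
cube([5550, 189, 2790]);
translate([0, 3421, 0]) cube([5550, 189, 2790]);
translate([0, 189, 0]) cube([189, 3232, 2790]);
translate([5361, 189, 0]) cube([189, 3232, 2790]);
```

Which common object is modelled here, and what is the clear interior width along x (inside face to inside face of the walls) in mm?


A house (or room) frame. The interior width is 5172 mm.

Four 2790 mm walls enclosing a rectangle with no floor or roof — a room or house frame. Outside width is 5550 mm and wall thickness is 189 mm, so the interior width is 5550 − 2 × 189 = 5172 mm.


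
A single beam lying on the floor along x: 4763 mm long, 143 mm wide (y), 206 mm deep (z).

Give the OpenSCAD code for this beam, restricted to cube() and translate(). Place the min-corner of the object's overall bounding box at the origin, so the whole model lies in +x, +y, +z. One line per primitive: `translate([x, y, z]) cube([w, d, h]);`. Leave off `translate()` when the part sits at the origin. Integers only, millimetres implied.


cube([4763, 143, 206]);


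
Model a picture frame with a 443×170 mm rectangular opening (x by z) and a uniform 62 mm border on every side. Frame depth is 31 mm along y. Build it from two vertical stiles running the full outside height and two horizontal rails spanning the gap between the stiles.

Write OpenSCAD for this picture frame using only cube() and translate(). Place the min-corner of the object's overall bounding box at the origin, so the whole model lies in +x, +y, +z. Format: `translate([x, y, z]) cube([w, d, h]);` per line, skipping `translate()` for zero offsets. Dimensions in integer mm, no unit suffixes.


cube([62, 31, 294]);
translate([505, 0, 0]) cube([62, 31, 294]);
translate([62, 0, 0]) cube([443, 31, 62]);
translate([62, 0, 232]) cube([443, 31, 62]);


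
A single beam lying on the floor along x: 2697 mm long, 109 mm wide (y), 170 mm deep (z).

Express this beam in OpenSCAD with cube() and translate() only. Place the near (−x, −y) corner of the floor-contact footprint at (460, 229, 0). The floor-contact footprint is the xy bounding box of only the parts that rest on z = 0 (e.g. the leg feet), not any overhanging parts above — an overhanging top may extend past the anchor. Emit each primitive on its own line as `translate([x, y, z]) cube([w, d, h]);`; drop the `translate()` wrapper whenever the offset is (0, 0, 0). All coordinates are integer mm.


translate([460, 229, 0]) cube([2697, 109, 170]);


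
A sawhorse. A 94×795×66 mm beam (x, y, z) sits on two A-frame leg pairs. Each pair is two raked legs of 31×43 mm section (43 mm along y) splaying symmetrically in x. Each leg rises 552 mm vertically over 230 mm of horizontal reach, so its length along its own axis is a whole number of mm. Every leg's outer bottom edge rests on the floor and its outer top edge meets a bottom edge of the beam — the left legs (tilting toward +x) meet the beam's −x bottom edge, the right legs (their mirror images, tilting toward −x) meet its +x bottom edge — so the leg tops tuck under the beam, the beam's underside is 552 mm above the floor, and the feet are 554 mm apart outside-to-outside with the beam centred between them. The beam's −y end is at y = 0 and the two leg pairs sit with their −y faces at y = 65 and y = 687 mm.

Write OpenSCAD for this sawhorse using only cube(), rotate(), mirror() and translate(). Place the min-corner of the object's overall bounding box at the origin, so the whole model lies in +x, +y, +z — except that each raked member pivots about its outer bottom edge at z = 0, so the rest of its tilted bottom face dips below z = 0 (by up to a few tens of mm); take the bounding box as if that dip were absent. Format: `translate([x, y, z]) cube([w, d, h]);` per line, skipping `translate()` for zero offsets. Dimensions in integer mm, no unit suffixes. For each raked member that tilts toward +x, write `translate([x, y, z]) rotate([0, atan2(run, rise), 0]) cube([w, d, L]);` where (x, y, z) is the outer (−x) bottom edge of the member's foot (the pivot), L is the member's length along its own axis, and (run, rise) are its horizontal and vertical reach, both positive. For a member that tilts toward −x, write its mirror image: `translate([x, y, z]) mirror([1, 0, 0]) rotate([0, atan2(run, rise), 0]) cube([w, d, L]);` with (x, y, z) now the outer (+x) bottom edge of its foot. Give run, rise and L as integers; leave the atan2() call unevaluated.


translate([230, 0, 552]) cube([94, 795, 66]);
translate([0, 65, 0]) rotate([0, atan2(230, 552), 0]) cube([31, 43, 598]);
translate([554, 65, 0]) mirror([1, 0, 0]) rotate([0, atan2(230, 552), 0]) cube([31, 43, 598]);
translate([0, 687, 0]) rotate([0, atan2(230, 552), 0]) cube([31, 43, 598]);
translate([554, 687, 0]) mirror([1, 0, 0]) rotate([0, atan2(230, 552), 0]) cube([31, 43, 598]);


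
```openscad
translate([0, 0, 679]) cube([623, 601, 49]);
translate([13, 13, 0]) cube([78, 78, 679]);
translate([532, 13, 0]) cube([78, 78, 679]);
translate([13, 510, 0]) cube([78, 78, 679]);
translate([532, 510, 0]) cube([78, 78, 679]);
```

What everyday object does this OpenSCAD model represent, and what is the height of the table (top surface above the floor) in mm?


A table. The table height is 728 mm.

A 623×601×49 slab sits at z = 679 on four 78 mm square posts — a table. The top surface is at 679 + 49 = 728 mm.


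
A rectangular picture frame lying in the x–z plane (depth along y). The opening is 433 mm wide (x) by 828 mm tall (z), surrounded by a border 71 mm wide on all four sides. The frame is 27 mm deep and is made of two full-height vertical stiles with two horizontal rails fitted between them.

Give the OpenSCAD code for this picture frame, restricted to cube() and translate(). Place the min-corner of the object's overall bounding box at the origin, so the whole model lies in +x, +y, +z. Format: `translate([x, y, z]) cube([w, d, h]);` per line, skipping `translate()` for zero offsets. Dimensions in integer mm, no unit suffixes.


cube([71, 27, 970]);
translate([504, 0, 0]) cube([71, 27, 970]);
translate([71, 0, 0]) cube([433, 27, 71]);
translate([71, 0, 899]) cube([433, 27, 71]);


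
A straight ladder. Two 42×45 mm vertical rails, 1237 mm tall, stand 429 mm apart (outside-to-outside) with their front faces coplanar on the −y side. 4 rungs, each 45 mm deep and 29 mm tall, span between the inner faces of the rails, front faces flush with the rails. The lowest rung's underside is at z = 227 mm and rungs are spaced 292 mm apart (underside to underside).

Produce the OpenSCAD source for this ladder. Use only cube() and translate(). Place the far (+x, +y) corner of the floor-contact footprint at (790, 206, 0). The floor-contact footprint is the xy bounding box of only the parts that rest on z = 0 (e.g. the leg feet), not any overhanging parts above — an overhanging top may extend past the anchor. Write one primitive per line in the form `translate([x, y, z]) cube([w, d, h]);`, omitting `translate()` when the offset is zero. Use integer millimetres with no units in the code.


translate([361, 161, 0]) cube([42, 45, 1237]);
translate([748, 161, 0]) cube([42, 45, 1237]);
translate([403, 161, 227]) cube([345, 45, 29]);
translate([403, 161, 519]) cube([345, 45, 29]);
translate([403, 161, 811]) cube([345, 45, 29]);
translate([403, 161, 1103]) cube([345, 45, 29]);


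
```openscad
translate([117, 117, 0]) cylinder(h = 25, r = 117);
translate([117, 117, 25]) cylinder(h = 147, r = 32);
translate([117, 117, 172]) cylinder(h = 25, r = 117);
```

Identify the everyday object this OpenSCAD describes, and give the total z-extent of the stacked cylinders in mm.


A spool. The overall height is 197 mm.

Three coaxial cylinders, large–small–large — a spool. Two 25 mm flanges and a 147 mm core give 25 + 147 + 25 = 197 mm.


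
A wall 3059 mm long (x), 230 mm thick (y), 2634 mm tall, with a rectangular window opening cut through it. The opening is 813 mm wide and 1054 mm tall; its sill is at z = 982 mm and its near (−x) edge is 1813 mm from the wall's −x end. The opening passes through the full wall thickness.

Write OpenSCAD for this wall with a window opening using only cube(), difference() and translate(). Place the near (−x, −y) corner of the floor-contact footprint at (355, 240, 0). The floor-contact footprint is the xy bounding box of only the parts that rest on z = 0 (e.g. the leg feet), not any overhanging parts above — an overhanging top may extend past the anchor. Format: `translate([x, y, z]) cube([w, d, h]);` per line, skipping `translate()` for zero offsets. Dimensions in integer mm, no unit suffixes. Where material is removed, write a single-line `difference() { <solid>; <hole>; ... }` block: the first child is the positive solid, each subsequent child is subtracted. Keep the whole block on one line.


difference() { translate([355, 240, 0]) cube([3059, 230, 2634]); translate([2168, 240, 982]) cube([813, 230, 1054]); }


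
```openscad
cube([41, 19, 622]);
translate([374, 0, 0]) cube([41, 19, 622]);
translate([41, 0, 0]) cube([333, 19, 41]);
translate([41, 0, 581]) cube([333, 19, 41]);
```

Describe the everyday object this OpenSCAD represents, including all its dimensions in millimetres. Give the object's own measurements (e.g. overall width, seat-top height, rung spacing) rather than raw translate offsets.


A rectangular picture frame lying in the x–z plane (depth along y). The opening is 333 mm wide (x) by 540 mm tall (z), surrounded by a border 41 mm wide on all four sides. The frame is 19 mm deep and is made of two full-height vertical stiles with two horizontal rails fitted between them.


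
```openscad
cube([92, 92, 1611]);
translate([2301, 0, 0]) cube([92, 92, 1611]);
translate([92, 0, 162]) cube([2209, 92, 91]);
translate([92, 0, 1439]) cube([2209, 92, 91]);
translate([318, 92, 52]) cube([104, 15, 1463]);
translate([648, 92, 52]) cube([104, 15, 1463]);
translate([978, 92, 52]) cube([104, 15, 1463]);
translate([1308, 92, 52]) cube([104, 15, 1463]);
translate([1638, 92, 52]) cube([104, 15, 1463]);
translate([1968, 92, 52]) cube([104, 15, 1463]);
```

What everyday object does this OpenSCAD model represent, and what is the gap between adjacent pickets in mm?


A fence section. The picket gap is 226 mm.

Two posts, two rails, 6 pickets — a fence section. Span 2209 mm holds 6 pickets of 104 mm with 7 equal gaps: ⌊(2209 − 6·104) / 7⌋ = 226 mm.


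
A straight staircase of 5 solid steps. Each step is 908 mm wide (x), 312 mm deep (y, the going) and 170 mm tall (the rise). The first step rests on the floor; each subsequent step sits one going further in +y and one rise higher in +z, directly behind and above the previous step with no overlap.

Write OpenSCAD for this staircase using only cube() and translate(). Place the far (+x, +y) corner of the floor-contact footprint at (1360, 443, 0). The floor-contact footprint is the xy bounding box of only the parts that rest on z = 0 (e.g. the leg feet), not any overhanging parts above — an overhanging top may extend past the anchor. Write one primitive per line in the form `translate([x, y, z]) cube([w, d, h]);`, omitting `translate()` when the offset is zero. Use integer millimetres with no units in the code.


translate([452, 131, 0]) cube([908, 312, 170]);
translate([452, 443, 170]) cube([908, 312, 170]);
translate([452, 755, 340]) cube([908, 312, 170]);
translate([452, 1067, 510]) cube([908, 312, 170]);
translate([452, 1379, 680]) cube([908, 312, 170]);


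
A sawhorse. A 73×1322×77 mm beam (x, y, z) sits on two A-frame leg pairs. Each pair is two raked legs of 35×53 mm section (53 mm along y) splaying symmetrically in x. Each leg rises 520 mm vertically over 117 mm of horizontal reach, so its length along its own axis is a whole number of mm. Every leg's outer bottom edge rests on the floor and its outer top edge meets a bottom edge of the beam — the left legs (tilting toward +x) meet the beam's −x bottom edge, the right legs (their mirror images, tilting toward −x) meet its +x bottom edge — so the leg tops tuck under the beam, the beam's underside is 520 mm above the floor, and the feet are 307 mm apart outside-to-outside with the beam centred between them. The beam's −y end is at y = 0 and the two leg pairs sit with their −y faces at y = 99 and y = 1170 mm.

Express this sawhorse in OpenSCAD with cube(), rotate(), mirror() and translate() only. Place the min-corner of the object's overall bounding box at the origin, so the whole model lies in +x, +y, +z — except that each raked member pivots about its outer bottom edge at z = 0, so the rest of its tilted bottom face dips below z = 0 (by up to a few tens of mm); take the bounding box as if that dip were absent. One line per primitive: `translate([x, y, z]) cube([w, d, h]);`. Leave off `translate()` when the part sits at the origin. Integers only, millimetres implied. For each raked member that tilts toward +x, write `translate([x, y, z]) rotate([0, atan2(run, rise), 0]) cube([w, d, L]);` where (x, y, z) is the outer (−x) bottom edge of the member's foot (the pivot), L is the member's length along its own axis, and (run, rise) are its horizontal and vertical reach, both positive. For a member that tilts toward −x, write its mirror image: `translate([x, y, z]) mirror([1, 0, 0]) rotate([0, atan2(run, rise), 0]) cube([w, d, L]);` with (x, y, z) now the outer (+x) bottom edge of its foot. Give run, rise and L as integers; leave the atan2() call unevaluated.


translate([117, 0, 520]) cube([73, 1322, 77]);
translate([0, 99, 0]) rotate([0, atan2(117, 520), 0]) cube([35, 53, 533]);
translate([307, 99, 0]) mirror([1, 0, 0]) rotate([0, atan2(117, 520), 0]) cube([35, 53, 533]);
translate([0, 1170, 0]) rotate([0, atan2(117, 520), 0]) cube([35, 53, 533]);
translate([307, 1170, 0]) mirror([1, 0, 0]) rotate([0, atan2(117, 520), 0]) cube([35, 53, 533]);


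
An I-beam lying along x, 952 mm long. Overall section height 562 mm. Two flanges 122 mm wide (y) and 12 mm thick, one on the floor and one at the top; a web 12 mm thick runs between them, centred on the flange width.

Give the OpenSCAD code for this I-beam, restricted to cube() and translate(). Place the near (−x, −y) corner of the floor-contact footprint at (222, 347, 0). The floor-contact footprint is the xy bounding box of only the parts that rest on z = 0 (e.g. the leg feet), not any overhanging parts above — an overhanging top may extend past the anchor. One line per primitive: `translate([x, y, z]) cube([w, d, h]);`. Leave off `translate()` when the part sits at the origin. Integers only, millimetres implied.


translate([222, 347, 0]) cube([952, 122, 12]);
translate([222, 402, 12]) cube([952, 12, 538]);
translate([222, 347, 550]) cube([952, 122, 12]);


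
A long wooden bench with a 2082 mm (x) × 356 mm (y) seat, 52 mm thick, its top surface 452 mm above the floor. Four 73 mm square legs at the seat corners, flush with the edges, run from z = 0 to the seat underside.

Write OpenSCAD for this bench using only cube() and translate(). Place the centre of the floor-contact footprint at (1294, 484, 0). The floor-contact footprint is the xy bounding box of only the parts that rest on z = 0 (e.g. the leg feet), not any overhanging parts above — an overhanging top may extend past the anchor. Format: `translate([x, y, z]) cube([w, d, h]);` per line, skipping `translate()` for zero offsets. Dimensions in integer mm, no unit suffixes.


translate([253, 306, 400]) cube([2082, 356, 52]);
translate([253, 306, 0]) cube([73, 73, 400]);
translate([253, 589, 0]) cube([73, 73, 400]);
translate([2262, 306, 0]) cube([73, 73, 400]);
translate([2262, 589, 0]) cube([73, 73, 400]);


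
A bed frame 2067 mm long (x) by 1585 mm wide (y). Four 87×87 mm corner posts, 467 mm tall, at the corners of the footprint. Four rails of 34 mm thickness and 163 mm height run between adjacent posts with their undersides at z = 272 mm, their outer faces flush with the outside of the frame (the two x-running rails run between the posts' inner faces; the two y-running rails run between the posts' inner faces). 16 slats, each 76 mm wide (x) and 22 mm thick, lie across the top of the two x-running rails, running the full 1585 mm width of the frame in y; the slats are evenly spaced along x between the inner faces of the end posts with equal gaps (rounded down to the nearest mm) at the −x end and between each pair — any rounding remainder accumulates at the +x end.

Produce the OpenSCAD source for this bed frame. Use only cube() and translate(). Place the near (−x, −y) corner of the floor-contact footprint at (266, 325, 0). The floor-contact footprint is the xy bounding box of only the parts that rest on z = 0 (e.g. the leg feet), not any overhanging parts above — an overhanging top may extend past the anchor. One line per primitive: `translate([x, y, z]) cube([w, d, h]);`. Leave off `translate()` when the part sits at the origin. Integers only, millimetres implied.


translate([266, 325, 0]) cube([87, 87, 467]);
translate([266, 1823, 0]) cube([87, 87, 467]);
translate([2246, 325, 0]) cube([87, 87, 467]);
translate([2246, 1823, 0]) cube([87, 87, 467]);
translate([353, 325, 272]) cube([1893, 34, 163]);
translate([353, 1876, 272]) cube([1893, 34, 163]);
translate([266, 412, 272]) cube([34, 1411, 163]);
translate([2299, 412, 272]) cube([34, 1411, 163]);
translate([392, 325, 435]) cube([76, 1585, 22]);
translate([507, 325, 435]) cube([76, 1585, 22]);
translate([622, 325, 435]) cube([76, 1585, 22]);
translate([737, 325, 435]) cube([76, 1585, 22]);
translate([852, 325, 435]) cube([76, 1585, 22]);
translate([967, 325, 435]) cube([76, 1585, 22]);
translate([1082, 325, 435]) cube([76, 1585, 22]);
translate([1197, 325, 435]) cube([76, 1585, 22]);
translate([1312, 325, 435]) cube([76, 1585, 22]);
translate([1427, 325, 435]) cube([76, 1585, 22]);
translate([1542, 325, 435]) cube([76, 1585, 22]);
translate([1657, 325, 435]) cube([76, 1585, 22]);
translate([1772, 325, 435]) cube([76, 1585, 22]);
translate([1887, 325, 435]) cube([76, 1585, 22]);
translate([2002, 325, 435]) cube([76, 1585, 22]);
translate([2117, 325, 435]) cube([76, 1585, 22]);


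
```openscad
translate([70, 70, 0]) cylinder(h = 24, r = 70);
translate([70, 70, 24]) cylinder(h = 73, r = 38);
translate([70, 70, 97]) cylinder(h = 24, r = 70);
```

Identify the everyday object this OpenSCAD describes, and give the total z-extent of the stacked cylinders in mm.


A spool. The overall height is 121 mm.

Three coaxial cylinders, large–small–large — a spool. Two 24 mm flanges and a 73 mm core give 24 + 73 + 24 = 121 mm.


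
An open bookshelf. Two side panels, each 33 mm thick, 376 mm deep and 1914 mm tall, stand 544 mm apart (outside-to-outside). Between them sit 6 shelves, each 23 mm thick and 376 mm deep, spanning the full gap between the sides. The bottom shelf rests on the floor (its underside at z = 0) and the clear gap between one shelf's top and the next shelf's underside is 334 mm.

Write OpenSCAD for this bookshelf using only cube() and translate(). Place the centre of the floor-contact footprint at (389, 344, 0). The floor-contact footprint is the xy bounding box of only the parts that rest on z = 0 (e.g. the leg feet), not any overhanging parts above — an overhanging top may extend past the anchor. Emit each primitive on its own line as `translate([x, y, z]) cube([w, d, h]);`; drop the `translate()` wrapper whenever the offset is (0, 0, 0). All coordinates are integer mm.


translate([117, 156, 0]) cube([33, 376, 1914]);
translate([628, 156, 0]) cube([33, 376, 1914]);
translate([150, 156, 0]) cube([478, 376, 23]);
translate([150, 156, 357]) cube([478, 376, 23]);
translate([150, 156, 714]) cube([478, 376, 23]);
translate([150, 156, 1071]) cube([478, 376, 23]);
translate([150, 156, 1428]) cube([478, 376, 23]);
translate([150, 156, 1785]) cube([478, 376, 23]);


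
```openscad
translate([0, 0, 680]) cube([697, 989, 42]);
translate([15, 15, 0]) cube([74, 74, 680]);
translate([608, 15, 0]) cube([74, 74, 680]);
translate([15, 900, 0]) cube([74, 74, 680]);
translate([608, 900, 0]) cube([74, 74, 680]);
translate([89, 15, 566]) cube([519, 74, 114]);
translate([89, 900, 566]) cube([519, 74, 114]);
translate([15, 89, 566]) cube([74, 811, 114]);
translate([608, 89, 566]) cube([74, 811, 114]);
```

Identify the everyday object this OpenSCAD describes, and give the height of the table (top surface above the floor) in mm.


A table. The table height is 722 mm.

A 697×989×42 slab sits at z = 680 on four 74 mm square posts — a table. The top surface is at 680 + 42 = 722 mm.


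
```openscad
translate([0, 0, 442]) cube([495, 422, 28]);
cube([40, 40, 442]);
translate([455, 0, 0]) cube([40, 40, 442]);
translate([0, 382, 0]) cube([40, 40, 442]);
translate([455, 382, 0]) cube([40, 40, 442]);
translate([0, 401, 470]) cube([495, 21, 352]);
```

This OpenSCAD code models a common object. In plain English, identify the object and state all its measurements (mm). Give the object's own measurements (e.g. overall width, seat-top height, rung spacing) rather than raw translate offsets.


A chair. The seat is a 495×422×28 mm slab with its top at z = 470 mm, on four 40×40 mm corner legs (flush with the seat edges, standing on z = 0). A flat backrest 21 mm thick, 352 mm tall, spans the full seat width and rises from the seat top along its +y edge, rear face flush with the rear of the seat.


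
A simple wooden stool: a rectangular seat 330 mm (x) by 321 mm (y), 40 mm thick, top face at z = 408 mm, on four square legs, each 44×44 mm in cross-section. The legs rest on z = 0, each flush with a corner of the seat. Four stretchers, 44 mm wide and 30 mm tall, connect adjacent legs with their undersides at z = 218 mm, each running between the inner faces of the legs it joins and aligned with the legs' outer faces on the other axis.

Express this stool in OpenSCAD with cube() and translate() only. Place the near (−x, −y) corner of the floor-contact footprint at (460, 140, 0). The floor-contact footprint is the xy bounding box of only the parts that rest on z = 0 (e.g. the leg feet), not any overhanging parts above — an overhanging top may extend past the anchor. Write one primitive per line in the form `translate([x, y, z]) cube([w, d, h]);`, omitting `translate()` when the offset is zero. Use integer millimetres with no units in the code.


// leg_h = 408 - 40 = 368
// stretcher span = 330 - 2*44 = 242
translate([460, 140, 368]) cube([330, 321, 40]);
translate([460, 140, 0]) cube([44, 44, 368]);
translate([746, 140, 0]) cube([44, 44, 368]);
translate([460, 417, 0]) cube([44, 44, 368]);
translate([746, 417, 0]) cube([44, 44, 368]);
translate([504, 140, 218]) cube([242, 44, 30]);
translate([504, 417, 218]) cube([242, 44, 30]);
translate([460, 184, 218]) cube([44, 233, 30]);
translate([746, 184, 218]) cube([44, 233, 30]);


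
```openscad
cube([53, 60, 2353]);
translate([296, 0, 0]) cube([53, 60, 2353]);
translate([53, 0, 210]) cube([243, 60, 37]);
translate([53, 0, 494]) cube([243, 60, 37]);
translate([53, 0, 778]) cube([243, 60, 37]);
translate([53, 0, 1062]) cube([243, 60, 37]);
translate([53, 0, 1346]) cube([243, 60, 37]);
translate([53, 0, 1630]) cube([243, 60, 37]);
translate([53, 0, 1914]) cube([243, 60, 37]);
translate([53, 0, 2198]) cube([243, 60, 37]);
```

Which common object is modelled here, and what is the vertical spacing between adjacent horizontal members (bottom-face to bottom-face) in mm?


A ladder. The rung spacing is 284 mm.

Two tall 53×60 posts with 8 short bars between them — a ladder. Adjacent rungs sit at z = 210 and z = 494, so the spacing is 494 − 210 = 284 mm.


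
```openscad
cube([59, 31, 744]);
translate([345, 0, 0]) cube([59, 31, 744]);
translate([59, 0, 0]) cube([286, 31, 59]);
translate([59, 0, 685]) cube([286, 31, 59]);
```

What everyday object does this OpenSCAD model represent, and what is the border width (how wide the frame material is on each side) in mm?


A picture frame. The border width is 59 mm.

Four thin pieces enclosing a rectangular opening — a picture frame. The two full-height stiles are 744 mm tall; the top rail sits at z = 685 and is 59 mm tall, so the border above the opening is 744 − 685 = 59 mm, matching the stile x-width.


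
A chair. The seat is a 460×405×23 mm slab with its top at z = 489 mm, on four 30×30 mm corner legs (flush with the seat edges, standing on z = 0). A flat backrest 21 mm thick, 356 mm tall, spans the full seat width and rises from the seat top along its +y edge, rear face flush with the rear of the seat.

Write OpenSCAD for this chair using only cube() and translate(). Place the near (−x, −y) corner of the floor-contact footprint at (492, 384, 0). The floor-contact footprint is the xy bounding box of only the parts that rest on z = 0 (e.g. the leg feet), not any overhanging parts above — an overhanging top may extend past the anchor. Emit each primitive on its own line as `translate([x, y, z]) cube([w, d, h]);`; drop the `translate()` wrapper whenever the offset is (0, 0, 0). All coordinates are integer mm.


// leg_h = 489 - 23 = 466
translate([492, 384, 466]) cube([460, 405, 23]);
translate([492, 384, 0]) cube([30, 30, 466]);
translate([922, 384, 0]) cube([30, 30, 466]);
translate([492, 759, 0]) cube([30, 30, 466]);
translate([922, 759, 0]) cube([30, 30, 466]);
translate([492, 768, 489]) cube([460, 21, 356]);
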